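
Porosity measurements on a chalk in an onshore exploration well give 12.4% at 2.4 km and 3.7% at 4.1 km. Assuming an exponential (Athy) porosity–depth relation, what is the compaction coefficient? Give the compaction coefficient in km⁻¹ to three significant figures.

Athy: phi(Z) = phi₀ e^(−kZ) ⇒ phi₁/phi₂ = e^{k(Z₂−Z₁)} ⇒ k = ln(phi₁/phi₂)/(Z₂−Z₁)
k = ln(0.124/0.037) / (4.1 − 2.4) = ln(3.351) / 1.7 = 1.2094 / 1.7 = 0.7114 km⁻¹

0.711 km⁻¹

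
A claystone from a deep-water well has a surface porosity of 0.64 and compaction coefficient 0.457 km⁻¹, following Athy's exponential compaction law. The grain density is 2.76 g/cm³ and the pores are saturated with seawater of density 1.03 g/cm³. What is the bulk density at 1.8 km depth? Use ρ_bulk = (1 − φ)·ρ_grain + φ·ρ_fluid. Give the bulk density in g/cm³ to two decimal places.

Porosity at depth: n = 0.64·exp(−0.457×1.8) = 0.64×0.4393 = 0.2811
Bulk density: ρ_b = (1−n)ρ_g + n·ρ_f = 0.7189×2.76 + 0.2811×1.03
       = 1.984 + 0.290 = 2.274 g/cm³

2.27 g/cm³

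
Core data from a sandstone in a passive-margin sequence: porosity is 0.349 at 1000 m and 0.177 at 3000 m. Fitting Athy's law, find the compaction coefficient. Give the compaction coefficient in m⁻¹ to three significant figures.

0.000339 m⁻¹

Working in km (1 km = 1000 m; k in km⁻¹ = k in m⁻¹ × 1000):
Athy: n(d) = n₀ e^(−kd) ⇒ n₁/n₂ = e^{k(d₂−d₁)} ⇒ k = ln(n₁/n₂)/(d₂−d₁)
k = ln(0.349/0.177) / (3 − 1) = ln(1.972) / 2 = 0.6789 / 2 = 0.3395 km⁻¹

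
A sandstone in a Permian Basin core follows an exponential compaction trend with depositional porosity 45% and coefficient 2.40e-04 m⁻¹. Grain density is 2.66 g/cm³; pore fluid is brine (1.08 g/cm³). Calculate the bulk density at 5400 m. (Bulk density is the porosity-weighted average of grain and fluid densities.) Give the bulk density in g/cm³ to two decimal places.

Working in km (1 km = 1000 m; β in km⁻¹ = β in m⁻¹ × 1000):
Porosity at depth: phi = 0.45·exp(−0.24×5.4) = 0.45×0.2736 = 0.1231
Bulk density: ρ_b = (1−phi)ρ_g + phi·ρ_f = 0.8769×2.66 + 0.1231×1.08
       = 2.332 + 0.133 = 2.465 g/cm³

2.47 g/cm³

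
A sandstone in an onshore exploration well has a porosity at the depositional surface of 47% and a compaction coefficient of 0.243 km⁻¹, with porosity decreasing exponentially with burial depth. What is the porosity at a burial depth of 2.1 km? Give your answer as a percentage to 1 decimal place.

n = n₀·exp(−k·d) = 0.47 × exp(−0.243 × 2.1) = 0.47 × exp(−0.5103)
  = 0.47 × 0.6003 = 0.2821

28.2%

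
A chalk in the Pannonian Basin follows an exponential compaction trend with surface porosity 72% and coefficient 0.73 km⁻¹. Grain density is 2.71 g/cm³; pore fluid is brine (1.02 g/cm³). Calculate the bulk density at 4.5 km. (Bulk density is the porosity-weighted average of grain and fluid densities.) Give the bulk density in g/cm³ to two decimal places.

Porosity at depth: n = 0.72·exp(−0.73×4.5) = 0.72×0.0374 = 0.0270
Bulk density: ρ_b = (1−n)ρ_g + n·ρ_f = 0.9730×2.71 + 0.0270×1.02
       = 2.637 + 0.027 = 2.664 g/cm³

2.66 g/cm³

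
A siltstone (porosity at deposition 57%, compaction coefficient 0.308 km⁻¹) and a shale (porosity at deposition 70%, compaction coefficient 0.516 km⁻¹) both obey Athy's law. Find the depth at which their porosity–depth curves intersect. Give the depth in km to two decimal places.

0.99 km

Set φ₀ₐ e^(−βₐd) = φ₀ᵦ e^(−βᵦd) ⇒ ln(φ₀ₐ/φ₀ᵦ) = (βₐ − βᵦ)·d
d = ln(0.57/0.7) / (0.308 − 0.516) = -0.2054 / -0.208 = 0.988 km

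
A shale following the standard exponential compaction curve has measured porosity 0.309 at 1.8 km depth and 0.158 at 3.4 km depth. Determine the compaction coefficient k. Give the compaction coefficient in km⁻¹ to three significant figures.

Athy: phi(d) = phi₀ e^(−kd) ⇒ phi₁/phi₂ = e^{k(d₂−d₁)} ⇒ k = ln(phi₁/phi₂)/(d₂−d₁)
k = ln(0.309/0.158) / (3.4 − 1.8) = ln(1.956) / 1.6 = 0.6707 / 1.6 = 0.4192 km⁻¹

0.419 km⁻¹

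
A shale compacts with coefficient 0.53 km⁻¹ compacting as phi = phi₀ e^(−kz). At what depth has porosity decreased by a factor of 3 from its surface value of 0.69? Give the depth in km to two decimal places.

phi/phi₀ = 1/3 ⇒ exp(−k·z) = 1/3 ⇒ z = ln(3) / k
z = 1.0986 / 0.53 = 2.073 km

2.07 km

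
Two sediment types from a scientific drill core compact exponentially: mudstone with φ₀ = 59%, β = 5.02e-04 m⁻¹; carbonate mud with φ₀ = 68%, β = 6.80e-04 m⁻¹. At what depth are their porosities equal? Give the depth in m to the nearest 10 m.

800 m

Working in km (1 km = 1000 m; β in km⁻¹ = β in m⁻¹ × 1000):
Set φ₀ₐ e^(−βₐz) = φ₀ᵦ e^(−βᵦz) ⇒ ln(φ₀ₐ/φ₀ᵦ) = (βₐ − βᵦ)·z
z = ln(0.59/0.68) / (0.502 − 0.68) = -0.1420 / -0.178 = 0.798 km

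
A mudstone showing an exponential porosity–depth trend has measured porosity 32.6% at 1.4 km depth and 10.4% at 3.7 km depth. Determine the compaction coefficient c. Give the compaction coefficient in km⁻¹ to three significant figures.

0.497 km⁻¹

Athy: φ(z) = φ₀ e^(−cz) ⇒ φ₁/φ₂ = e^{c(z₂−z₁)} ⇒ c = ln(φ₁/φ₂)/(z₂−z₁)
c = ln(0.326/0.104) / (3.7 − 1.4) = ln(3.135) / 2.3 = 1.1425 / 2.3 = 0.4967 km⁻¹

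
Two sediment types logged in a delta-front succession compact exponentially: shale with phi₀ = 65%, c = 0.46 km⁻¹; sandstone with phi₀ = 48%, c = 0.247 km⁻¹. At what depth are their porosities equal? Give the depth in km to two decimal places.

Set phi₀ₐ e^(−cₐZ) = phi₀ᵦ e^(−cᵦZ) ⇒ ln(phi₀ₐ/phi₀ᵦ) = (cₐ − cᵦ)·Z
Z = ln(0.65/0.48) / (0.46 − 0.247) = 0.3032 / 0.213 = 1.423 km

1.42 km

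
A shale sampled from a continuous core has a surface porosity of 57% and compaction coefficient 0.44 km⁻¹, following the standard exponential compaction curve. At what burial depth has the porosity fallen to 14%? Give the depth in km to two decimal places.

Invert Athy's law: d = ln(φ₀/φ) / c
d = ln(0.57/0.14) / 0.44 = ln(4.071) / 0.44 = 1.4040 / 0.44 = 3.191 km

3.19 km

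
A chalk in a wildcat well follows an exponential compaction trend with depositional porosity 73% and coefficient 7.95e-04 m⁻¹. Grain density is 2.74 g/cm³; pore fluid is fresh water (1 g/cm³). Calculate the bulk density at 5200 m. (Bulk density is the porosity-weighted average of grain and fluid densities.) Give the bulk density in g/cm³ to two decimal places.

2.72 g/cm³

Working in km (1 km = 1000 m; β in km⁻¹ = β in m⁻¹ × 1000):
Porosity at depth: n = 0.73·exp(−0.795×5.2) = 0.73×0.0160 = 0.0117
Bulk density: ρ_b = (1−n)ρ_g + n·ρ_f = 0.9883×2.74 + 0.0117×1
       = 2.708 + 0.012 = 2.720 g/cm³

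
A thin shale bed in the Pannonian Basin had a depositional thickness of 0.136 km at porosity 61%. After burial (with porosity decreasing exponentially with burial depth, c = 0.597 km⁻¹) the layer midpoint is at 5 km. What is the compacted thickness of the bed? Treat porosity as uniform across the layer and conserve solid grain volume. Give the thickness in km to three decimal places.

Porosity at 5 km: phi = 0.61·exp(−0.597×5) = 0.0308
Solid-volume conservation: h(1−phi) = h₀(1−phi₀) ⇒ h = h₀·(1−phi₀)/(1−phi)
h = 0.136 × (1 − 0.61)/(1 − 0.0308) = 0.136 × 0.4024 = 0.0547 km

0.055 km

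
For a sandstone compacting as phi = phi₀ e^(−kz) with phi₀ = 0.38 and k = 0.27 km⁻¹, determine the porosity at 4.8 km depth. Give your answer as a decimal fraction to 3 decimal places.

0.104

phi = phi₀·exp(−k·z) = 0.38 × exp(−0.27 × 4.8) = 0.38 × exp(−1.296)
  = 0.38 × 0.2736 = 0.1040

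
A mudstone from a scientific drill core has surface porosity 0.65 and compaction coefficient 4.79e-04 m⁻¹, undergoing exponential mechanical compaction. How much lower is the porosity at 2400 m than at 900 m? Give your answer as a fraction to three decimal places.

Working in km (1 km = 1000 m; β in km⁻¹ = β in m⁻¹ × 1000):
phi(0.9) = 0.65·e^(−0.479×0.9) = 0.4224
phi(2.4) = 0.65·e^(−0.479×2.4) = 0.2059
Δphi = 0.4224 − 0.2059 = 0.2165

0.216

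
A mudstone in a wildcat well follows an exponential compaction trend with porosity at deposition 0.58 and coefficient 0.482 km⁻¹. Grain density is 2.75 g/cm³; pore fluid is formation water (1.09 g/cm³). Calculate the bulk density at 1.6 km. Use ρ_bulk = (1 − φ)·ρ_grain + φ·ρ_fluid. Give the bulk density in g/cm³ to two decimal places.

Porosity at depth: phi = 0.58·exp(−0.482×1.6) = 0.58×0.4625 = 0.2682
Bulk density: ρ_b = (1−phi)ρ_g + phi·ρ_f = 0.7318×2.75 + 0.2682×1.09
       = 2.012 + 0.292 = 2.305 g/cm³

2.30 g/cm³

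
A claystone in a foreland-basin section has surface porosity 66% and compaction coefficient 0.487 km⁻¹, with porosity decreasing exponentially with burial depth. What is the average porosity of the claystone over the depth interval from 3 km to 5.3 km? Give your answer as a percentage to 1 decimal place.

9.2%

⟨phi⟩ = (1/(z₂−z₁)) ∫ phi₀ e^(−cz) dz = phi₀·(e^(−c·z₁) − e^(−c·z₂)) / (c·(z₂−z₁))
e^(−0.487×3) = 0.2320; e^(−0.487×5.3) = 0.0757
⟨phi⟩ = 0.66 × (0.2320 − 0.0757) / (0.487 × 2.3) = 0.66 × 0.1396 = 0.0921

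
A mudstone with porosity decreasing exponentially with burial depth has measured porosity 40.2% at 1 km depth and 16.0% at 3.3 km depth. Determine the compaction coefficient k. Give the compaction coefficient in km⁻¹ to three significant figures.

0.401 km⁻¹

Athy: n(Z) = n₀ e^(−kZ) ⇒ n₁/n₂ = e^{k(Z₂−Z₁)} ⇒ k = ln(n₁/n₂)/(Z₂−Z₁)
k = ln(0.402/0.16) / (3.3 − 1) = ln(2.513) / 2.3 = 0.9213 / 2.3 = 0.4006 km⁻¹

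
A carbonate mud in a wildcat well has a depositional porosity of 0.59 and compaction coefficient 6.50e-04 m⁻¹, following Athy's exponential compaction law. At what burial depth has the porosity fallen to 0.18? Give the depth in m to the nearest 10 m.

Working in km (1 km = 1000 m; k in km⁻¹ = k in m⁻¹ × 1000):
Invert Athy's law: Z = ln(phi₀/phi) / k
Z = ln(0.59/0.18) / 0.65 = ln(3.278) / 0.65 = 1.1872 / 0.65 = 1.826 km

1830 m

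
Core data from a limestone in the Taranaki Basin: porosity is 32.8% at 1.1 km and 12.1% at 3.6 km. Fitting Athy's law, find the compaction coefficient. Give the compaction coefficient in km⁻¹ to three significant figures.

0.399 km⁻¹

Athy: phi(d) = phi₀ e^(−βd) ⇒ phi₁/phi₂ = e^{β(d₂−d₁)} ⇒ β = ln(phi₁/phi₂)/(d₂−d₁)
β = ln(0.328/0.121) / (3.6 − 1.1) = ln(2.711) / 2.5 = 0.9972 / 2.5 = 0.3989 km⁻¹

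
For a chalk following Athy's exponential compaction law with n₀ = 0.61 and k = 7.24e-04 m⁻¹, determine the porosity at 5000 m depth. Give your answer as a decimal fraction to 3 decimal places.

0.016

Working in km (1 km = 1000 m; k in km⁻¹ = k in m⁻¹ × 1000):
n = n₀·exp(−k·Z) = 0.61 × exp(−0.724 × 5) = 0.61 × exp(−3.62)
  = 0.61 × 0.0268 = 0.0163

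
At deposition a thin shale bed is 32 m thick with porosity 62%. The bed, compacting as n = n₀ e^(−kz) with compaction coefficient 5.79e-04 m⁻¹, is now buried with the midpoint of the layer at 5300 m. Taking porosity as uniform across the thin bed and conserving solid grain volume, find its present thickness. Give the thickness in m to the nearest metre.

13 m

Working in km (1 km = 1000 m; k in km⁻¹ = k in m⁻¹ × 1000):
Porosity at 5.3 km: n = 0.62·exp(−0.579×5.3) = 0.0288
Solid-volume conservation: h(1−n) = h₀(1−n₀) ⇒ h = h₀·(1−n₀)/(1−n)
h = 0.032 × (1 − 0.62)/(1 − 0.0288) = 0.032 × 0.3913 = 0.0125 km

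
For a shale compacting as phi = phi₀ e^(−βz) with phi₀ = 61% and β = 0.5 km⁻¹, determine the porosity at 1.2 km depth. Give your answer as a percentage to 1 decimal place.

phi = phi₀·exp(−β·z) = 0.61 × exp(−0.5 × 1.2) = 0.61 × exp(−0.6)
  = 0.61 × 0.5488 = 0.3348

33.5%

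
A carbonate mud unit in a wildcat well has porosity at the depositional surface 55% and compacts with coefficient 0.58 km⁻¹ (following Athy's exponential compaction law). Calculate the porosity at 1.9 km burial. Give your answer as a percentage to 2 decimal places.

18.27%

φ = φ₀·exp(−k·Z) = 0.55 × exp(−0.58 × 1.9) = 0.55 × exp(−1.102)
  = 0.55 × 0.3322 = 0.1827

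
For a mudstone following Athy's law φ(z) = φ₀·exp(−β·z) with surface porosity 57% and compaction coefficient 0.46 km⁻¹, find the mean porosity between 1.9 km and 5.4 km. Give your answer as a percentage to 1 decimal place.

⟨φ⟩ = (1/(z₂−z₁)) ∫ φ₀ e^(−βz) dz = φ₀·(e^(−β·z₁) − e^(−β·z₂)) / (β·(z₂−z₁))
e^(−0.46×1.9) = 0.4173; e^(−0.46×5.4) = 0.0834
⟨φ⟩ = 0.57 × (0.4173 − 0.0834) / (0.46 × 3.5) = 0.57 × 0.2074 = 0.1182

11.8%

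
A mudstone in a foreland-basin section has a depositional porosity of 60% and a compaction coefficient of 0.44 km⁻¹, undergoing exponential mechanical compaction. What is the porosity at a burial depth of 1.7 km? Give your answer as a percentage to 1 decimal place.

28.4%

phi = phi₀·exp(−β·z) = 0.6 × exp(−0.44 × 1.7) = 0.6 × exp(−0.748)
  = 0.6 × 0.4733 = 0.2840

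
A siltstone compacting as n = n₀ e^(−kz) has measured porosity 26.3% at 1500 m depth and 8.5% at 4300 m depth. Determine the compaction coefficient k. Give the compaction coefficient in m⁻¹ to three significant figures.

0.000403 m⁻¹

Working in km (1 km = 1000 m; k in km⁻¹ = k in m⁻¹ × 1000):
Athy: n(z) = n₀ e^(−kz) ⇒ n₁/n₂ = e^{k(z₂−z₁)} ⇒ k = ln(n₁/n₂)/(z₂−z₁)
k = ln(0.263/0.085) / (4.3 − 1.5) = ln(3.094) / 2.8 = 1.1295 / 2.8 = 0.4034 km⁻¹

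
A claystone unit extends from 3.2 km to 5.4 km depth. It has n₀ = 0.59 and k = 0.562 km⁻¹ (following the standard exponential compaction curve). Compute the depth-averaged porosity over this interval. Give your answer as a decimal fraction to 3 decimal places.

⟨n⟩ = (1/(z₂−z₁)) ∫ n₀ e^(−kz) dz = n₀·(e^(−k·z₁) − e^(−k·z₂)) / (k·(z₂−z₁))
e^(−0.562×3.2) = 0.1656; e^(−0.562×5.4) = 0.0481
⟨n⟩ = 0.59 × (0.1656 − 0.0481) / (0.562 × 2.2) = 0.59 × 0.0950 = 0.0561

0.056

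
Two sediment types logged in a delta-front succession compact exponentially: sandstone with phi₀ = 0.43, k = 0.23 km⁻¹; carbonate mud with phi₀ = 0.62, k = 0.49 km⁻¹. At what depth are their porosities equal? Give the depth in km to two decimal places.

Set phi₀ₐ e^(−kₐZ) = phi₀ᵦ e^(−kᵦZ) ⇒ ln(phi₀ₐ/phi₀ᵦ) = (kₐ − kᵦ)·Z
Z = ln(0.43/0.62) / (0.23 − 0.49) = -0.3659 / -0.26 = 1.407 km

1.41 km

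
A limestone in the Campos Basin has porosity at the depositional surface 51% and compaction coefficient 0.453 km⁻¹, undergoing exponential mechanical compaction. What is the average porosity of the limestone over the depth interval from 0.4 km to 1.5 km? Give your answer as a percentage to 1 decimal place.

⟨φ⟩ = (1/(d₂−d₁)) ∫ φ₀ e^(−βd) dd = φ₀·(e^(−β·d₁) − e^(−β·d₂)) / (β·(d₂−d₁))
e^(−0.453×0.4) = 0.8343; e^(−0.453×1.5) = 0.5069
⟨φ⟩ = 0.51 × (0.8343 − 0.5069) / (0.453 × 1.1) = 0.51 × 0.6570 = 0.3351

33.5%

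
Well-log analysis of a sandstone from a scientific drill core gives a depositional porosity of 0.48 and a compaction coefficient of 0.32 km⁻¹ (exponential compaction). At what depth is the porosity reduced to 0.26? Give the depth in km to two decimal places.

Invert Athy's law: z = ln(n₀/n) / β
z = ln(0.48/0.26) / 0.32 = ln(1.846) / 0.32 = 0.6131 / 0.32 = 1.916 km

1.92 km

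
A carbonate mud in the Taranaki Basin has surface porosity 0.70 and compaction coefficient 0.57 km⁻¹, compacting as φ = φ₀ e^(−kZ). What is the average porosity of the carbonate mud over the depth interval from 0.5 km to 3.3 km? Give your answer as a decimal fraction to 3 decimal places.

⟨φ⟩ = (1/(Z₂−Z₁)) ∫ φ₀ e^(−kZ) dZ = φ₀·(e^(−k·Z₁) − e^(−k·Z₂)) / (k·(Z₂−Z₁))
e^(−0.57×0.5) = 0.7520; e^(−0.57×3.3) = 0.1524
⟨φ⟩ = 0.7 × (0.7520 − 0.1524) / (0.57 × 2.8) = 0.7 × 0.3757 = 0.2630

0.263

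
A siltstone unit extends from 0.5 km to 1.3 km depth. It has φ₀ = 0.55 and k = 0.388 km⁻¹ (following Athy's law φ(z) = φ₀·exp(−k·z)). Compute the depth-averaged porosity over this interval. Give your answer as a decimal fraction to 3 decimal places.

0.389

⟨φ⟩ = (1/(z₂−z₁)) ∫ φ₀ e^(−kz) dz = φ₀·(e^(−k·z₁) − e^(−k·z₂)) / (k·(z₂−z₁))
e^(−0.388×0.5) = 0.8237; e^(−0.388×1.3) = 0.6039
⟨φ⟩ = 0.55 × (0.8237 − 0.6039) / (0.388 × 0.8) = 0.55 × 0.7081 = 0.3894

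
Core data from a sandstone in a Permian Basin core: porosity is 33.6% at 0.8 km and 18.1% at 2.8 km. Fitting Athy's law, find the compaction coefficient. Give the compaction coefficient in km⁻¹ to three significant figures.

0.309 km⁻¹

Athy: n(Z) = n₀ e^(−kZ) ⇒ n₁/n₂ = e^{k(Z₂−Z₁)} ⇒ k = ln(n₁/n₂)/(Z₂−Z₁)
k = ln(0.336/0.181) / (2.8 − 0.8) = ln(1.856) / 2 = 0.6186 / 2 = 0.3093 km⁻¹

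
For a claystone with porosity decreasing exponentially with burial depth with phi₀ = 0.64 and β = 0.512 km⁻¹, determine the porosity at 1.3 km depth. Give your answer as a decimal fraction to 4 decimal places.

0.3289

phi = phi₀·exp(−β·z) = 0.64 × exp(−0.512 × 1.3) = 0.64 × exp(−0.6656)
  = 0.64 × 0.5140 = 0.3289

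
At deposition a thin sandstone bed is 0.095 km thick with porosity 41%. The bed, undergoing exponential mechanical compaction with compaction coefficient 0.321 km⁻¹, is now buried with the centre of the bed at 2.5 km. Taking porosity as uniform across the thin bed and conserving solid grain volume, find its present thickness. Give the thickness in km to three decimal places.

0.069 km

Porosity at 2.5 km: n = 0.41·exp(−0.321×2.5) = 0.1838
Solid-volume conservation: h(1−n) = h₀(1−n₀) ⇒ h = h₀·(1−n₀)/(1−n)
h = 0.095 × (1 − 0.41)/(1 − 0.1838) = 0.095 × 0.7228 = 0.0687 km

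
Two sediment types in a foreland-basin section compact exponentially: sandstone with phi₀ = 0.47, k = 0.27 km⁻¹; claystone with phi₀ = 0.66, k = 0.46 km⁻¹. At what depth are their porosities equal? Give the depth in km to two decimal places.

Set phi₀ₐ e^(−kₐd) = phi₀ᵦ e^(−kᵦd) ⇒ ln(phi₀ₐ/phi₀ᵦ) = (kₐ − kᵦ)·d
d = ln(0.47/0.66) / (0.27 − 0.46) = -0.3395 / -0.19 = 1.787 km

1.79 km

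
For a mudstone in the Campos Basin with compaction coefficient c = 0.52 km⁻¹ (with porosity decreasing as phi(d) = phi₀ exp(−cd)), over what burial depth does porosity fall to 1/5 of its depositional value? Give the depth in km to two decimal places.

phi/phi₀ = 1/5 ⇒ exp(−c·d) = 1/5 ⇒ d = ln(5) / c
d = 1.6094 / 0.52 = 3.095 km

3.10 km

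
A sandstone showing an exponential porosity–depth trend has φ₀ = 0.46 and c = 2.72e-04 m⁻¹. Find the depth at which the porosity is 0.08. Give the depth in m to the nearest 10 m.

6430 m

Working in km (1 km = 1000 m; c in km⁻¹ = c in m⁻¹ × 1000):
Invert Athy's law: d = ln(φ₀/φ) / c
d = ln(0.46/0.08) / 0.272 = ln(5.75) / 0.272 = 1.7492 / 0.272 = 6.431 km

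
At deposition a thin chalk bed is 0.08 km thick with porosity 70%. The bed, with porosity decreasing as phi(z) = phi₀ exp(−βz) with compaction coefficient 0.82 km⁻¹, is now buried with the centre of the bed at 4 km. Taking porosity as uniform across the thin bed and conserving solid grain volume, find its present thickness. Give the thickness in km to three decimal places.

0.025 km

Porosity at 4 km: phi = 0.7·exp(−0.82×4) = 0.0263
Solid-volume conservation: h(1−phi) = h₀(1−phi₀) ⇒ h = h₀·(1−phi₀)/(1−phi)
h = 0.08 × (1 − 0.7)/(1 − 0.0263) = 0.08 × 0.3081 = 0.0246 km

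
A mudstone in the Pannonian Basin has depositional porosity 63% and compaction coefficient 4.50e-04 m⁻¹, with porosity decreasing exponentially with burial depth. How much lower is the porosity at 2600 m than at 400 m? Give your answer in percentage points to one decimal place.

33.1 percentage points

Working in km (1 km = 1000 m; β in km⁻¹ = β in m⁻¹ × 1000):
phi(0.4) = 0.63·e^(−0.45×0.4) = 0.5262
phi(2.6) = 0.63·e^(−0.45×2.6) = 0.1955
Δphi = 0.5262 − 0.1955 = 0.3307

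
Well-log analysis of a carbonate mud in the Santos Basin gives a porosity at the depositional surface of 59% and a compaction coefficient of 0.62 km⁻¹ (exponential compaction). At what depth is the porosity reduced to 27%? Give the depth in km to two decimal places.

Invert Athy's law: d = ln(phi₀/phi) / c
d = ln(0.59/0.27) / 0.62 = ln(2.185) / 0.62 = 0.7817 / 0.62 = 1.261 km

1.26 km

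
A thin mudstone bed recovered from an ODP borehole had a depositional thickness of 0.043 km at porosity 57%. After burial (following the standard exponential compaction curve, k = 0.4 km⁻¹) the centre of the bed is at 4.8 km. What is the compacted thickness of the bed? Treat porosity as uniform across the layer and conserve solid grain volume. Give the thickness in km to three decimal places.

Porosity at 4.8 km: n = 0.57·exp(−0.4×4.8) = 0.0836
Solid-volume conservation: h(1−n) = h₀(1−n₀) ⇒ h = h₀·(1−n₀)/(1−n)
h = 0.043 × (1 − 0.57)/(1 − 0.0836) = 0.043 × 0.4692 = 0.0202 km

0.020 km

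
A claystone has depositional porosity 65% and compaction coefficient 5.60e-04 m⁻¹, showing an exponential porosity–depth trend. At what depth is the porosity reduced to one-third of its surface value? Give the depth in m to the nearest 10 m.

Working in km (1 km = 1000 m; c in km⁻¹ = c in m⁻¹ × 1000):
phi/phi₀ = 1/3 ⇒ exp(−c·z) = 1/3 ⇒ z = ln(3) / c
z = 1.0986 / 0.56 = 1.962 km

1960 m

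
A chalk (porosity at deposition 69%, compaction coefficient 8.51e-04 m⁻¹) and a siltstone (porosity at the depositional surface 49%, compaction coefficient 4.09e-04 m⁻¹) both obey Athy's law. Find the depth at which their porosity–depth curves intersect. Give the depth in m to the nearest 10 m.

770 m

Working in km (1 km = 1000 m; c in km⁻¹ = c in m⁻¹ × 1000):
Set phi₀ₐ e^(−cₐz) = phi₀ᵦ e^(−cᵦz) ⇒ ln(phi₀ₐ/phi₀ᵦ) = (cₐ − cᵦ)·z
z = ln(0.69/0.49) / (0.851 − 0.409) = 0.3423 / 0.442 = 0.774 km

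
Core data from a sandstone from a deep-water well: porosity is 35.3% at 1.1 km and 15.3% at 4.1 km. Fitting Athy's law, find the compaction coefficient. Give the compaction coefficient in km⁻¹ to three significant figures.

Athy: n(z) = n₀ e^(−βz) ⇒ n₁/n₂ = e^{β(z₂−z₁)} ⇒ β = ln(n₁/n₂)/(z₂−z₁)
β = ln(0.353/0.153) / (4.1 − 1.1) = ln(2.307) / 3 = 0.8360 / 3 = 0.2787 km⁻¹

0.279 km⁻¹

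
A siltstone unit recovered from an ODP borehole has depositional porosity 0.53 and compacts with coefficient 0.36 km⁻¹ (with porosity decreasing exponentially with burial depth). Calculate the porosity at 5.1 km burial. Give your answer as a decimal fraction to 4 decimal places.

n = n₀·exp(−c·z) = 0.53 × exp(−0.36 × 5.1) = 0.53 × exp(−1.836)
  = 0.53 × 0.1595 = 0.0845

0.0845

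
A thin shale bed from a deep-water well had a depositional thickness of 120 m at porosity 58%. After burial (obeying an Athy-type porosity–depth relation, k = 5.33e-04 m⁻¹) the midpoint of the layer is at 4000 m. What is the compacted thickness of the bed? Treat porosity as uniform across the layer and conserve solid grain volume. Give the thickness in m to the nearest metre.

54 m

Working in km (1 km = 1000 m; k in km⁻¹ = k in m⁻¹ × 1000):
Porosity at 4 km: n = 0.58·exp(−0.533×4) = 0.0688
Solid-volume conservation: h(1−n) = h₀(1−n₀) ⇒ h = h₀·(1−n₀)/(1−n)
h = 0.12 × (1 − 0.58)/(1 − 0.0688) = 0.12 × 0.4510 = 0.0541 km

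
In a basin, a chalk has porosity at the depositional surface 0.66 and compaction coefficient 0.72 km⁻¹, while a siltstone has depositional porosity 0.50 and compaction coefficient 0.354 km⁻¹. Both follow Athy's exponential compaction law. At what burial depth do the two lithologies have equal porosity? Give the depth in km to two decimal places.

0.76 km

Set φ₀ₐ e^(−kₐd) = φ₀ᵦ e^(−kᵦd) ⇒ ln(φ₀ₐ/φ₀ᵦ) = (kₐ − kᵦ)·d
d = ln(0.66/0.5) / (0.72 − 0.354) = 0.2776 / 0.366 = 0.759 km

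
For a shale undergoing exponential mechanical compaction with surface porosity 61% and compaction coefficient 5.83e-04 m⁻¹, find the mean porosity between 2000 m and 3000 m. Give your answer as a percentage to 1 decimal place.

14.4%

Working in km (1 km = 1000 m; β in km⁻¹ = β in m⁻¹ × 1000):
⟨n⟩ = (1/(z₂−z₁)) ∫ n₀ e^(−βz) dz = n₀·(e^(−β·z₁) − e^(−β·z₂)) / (β·(z₂−z₁))
e^(−0.583×2) = 0.3116; e^(−0.583×3) = 0.1739
⟨n⟩ = 0.61 × (0.3116 − 0.1739) / (0.583 × 1) = 0.61 × 0.2361 = 0.1440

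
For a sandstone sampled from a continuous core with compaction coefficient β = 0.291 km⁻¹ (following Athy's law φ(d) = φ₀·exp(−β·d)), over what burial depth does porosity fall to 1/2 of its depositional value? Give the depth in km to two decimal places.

2.38 km

φ/φ₀ = 1/2 ⇒ exp(−β·d) = 1/2 ⇒ d = ln(2) / β
d = 0.6931 / 0.291 = 2.382 km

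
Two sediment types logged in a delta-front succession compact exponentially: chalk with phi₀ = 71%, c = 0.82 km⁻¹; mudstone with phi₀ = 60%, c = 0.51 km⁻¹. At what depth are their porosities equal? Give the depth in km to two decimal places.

0.54 km

Set phi₀ₐ e^(−cₐz) = phi₀ᵦ e^(−cᵦz) ⇒ ln(phi₀ₐ/phi₀ᵦ) = (cₐ − cᵦ)·z
z = ln(0.71/0.6) / (0.82 − 0.51) = 0.1683 / 0.31 = 0.543 km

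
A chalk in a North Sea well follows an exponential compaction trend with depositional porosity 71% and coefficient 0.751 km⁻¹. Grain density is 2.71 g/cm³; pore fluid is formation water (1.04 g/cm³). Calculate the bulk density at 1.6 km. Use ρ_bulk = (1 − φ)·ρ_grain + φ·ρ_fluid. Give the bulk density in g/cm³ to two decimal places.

Porosity at depth: phi = 0.71·exp(−0.751×1.6) = 0.71×0.3007 = 0.2135
Bulk density: ρ_b = (1−phi)ρ_g + phi·ρ_f = 0.7865×2.71 + 0.2135×1.04
       = 2.131 + 0.222 = 2.353 g/cm³

2.35 g/cm³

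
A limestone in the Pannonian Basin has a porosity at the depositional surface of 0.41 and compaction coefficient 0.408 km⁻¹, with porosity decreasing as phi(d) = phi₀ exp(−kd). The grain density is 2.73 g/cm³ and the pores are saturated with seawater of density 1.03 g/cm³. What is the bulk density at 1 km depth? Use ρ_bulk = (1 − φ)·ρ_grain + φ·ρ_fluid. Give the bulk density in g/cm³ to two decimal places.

Porosity at depth: phi = 0.41·exp(−0.408×1) = 0.41×0.6650 = 0.2726
Bulk density: ρ_b = (1−phi)ρ_g + phi·ρ_f = 0.7274×2.73 + 0.2726×1.03
       = 1.986 + 0.281 = 2.267 g/cm³

2.27 g/cm³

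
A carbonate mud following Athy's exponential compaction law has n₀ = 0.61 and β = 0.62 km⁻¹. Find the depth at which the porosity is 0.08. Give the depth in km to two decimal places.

3.28 km

Invert Athy's law: Z = ln(n₀/n) / β
Z = ln(0.61/0.08) / 0.62 = ln(7.625) / 0.62 = 2.0314 / 0.62 = 3.277 km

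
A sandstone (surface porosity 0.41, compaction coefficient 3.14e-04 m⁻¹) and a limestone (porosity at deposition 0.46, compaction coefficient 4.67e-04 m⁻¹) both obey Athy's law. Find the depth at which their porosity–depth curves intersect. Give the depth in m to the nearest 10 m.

750 m

Working in km (1 km = 1000 m; β in km⁻¹ = β in m⁻¹ × 1000):
Set φ₀ₐ e^(−βₐd) = φ₀ᵦ e^(−βᵦd) ⇒ ln(φ₀ₐ/φ₀ᵦ) = (βₐ − βᵦ)·d
d = ln(0.41/0.46) / (0.314 − 0.467) = -0.1151 / -0.153 = 0.752 km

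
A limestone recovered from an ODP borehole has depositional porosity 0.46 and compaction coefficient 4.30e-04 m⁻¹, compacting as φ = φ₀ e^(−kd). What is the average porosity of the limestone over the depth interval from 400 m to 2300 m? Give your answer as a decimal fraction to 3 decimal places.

Working in km (1 km = 1000 m; k in km⁻¹ = k in m⁻¹ × 1000):
⟨φ⟩ = (1/(d₂−d₁)) ∫ φ₀ e^(−kd) dd = φ₀·(e^(−k·d₁) − e^(−k·d₂)) / (k·(d₂−d₁))
e^(−0.43×0.4) = 0.8420; e^(−0.43×2.3) = 0.3719
⟨φ⟩ = 0.46 × (0.8420 − 0.3719) / (0.43 × 1.9) = 0.46 × 0.5753 = 0.2646

0.265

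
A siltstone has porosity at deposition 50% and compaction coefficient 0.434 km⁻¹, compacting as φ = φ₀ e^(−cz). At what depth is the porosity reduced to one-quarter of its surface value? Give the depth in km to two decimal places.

φ/φ₀ = 1/4 ⇒ exp(−c·z) = 1/4 ⇒ z = ln(4) / c
z = 1.3863 / 0.434 = 3.194 km

3.19 km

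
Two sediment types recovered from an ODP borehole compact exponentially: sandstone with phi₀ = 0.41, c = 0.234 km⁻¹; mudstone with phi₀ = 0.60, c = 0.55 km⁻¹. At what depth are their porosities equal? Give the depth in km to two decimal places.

1.20 km

Set phi₀ₐ e^(−cₐZ) = phi₀ᵦ e^(−cᵦZ) ⇒ ln(phi₀ₐ/phi₀ᵦ) = (cₐ − cᵦ)·Z
Z = ln(0.41/0.6) / (0.234 − 0.55) = -0.3808 / -0.316 = 1.205 km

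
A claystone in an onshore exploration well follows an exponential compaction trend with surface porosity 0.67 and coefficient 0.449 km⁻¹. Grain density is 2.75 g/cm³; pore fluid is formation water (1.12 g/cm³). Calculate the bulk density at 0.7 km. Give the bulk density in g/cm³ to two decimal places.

Porosity at depth: n = 0.67·exp(−0.449×0.7) = 0.67×0.7303 = 0.4893
Bulk density: ρ_b = (1−n)ρ_g + n·ρ_f = 0.5107×2.75 + 0.4893×1.12
       = 1.404 + 0.548 = 1.952 g/cm³

1.95 g/cm³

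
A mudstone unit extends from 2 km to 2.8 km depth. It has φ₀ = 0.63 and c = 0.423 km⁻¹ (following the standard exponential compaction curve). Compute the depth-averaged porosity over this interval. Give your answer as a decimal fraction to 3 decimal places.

⟨φ⟩ = (1/(d₂−d₁)) ∫ φ₀ e^(−cd) dd = φ₀·(e^(−c·d₁) − e^(−c·d₂)) / (c·(d₂−d₁))
e^(−0.423×2) = 0.4291; e^(−0.423×2.8) = 0.3059
⟨φ⟩ = 0.63 × (0.4291 − 0.3059) / (0.423 × 0.8) = 0.63 × 0.3641 = 0.2294

0.229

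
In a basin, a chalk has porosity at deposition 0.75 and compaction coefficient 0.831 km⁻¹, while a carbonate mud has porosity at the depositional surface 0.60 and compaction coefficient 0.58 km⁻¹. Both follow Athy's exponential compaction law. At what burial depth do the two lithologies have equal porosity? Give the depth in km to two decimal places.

Set φ₀ₐ e^(−cₐz) = φ₀ᵦ e^(−cᵦz) ⇒ ln(φ₀ₐ/φ₀ᵦ) = (cₐ − cᵦ)·z
z = ln(0.75/0.6) / (0.831 − 0.58) = 0.2231 / 0.251 = 0.889 km

0.89 km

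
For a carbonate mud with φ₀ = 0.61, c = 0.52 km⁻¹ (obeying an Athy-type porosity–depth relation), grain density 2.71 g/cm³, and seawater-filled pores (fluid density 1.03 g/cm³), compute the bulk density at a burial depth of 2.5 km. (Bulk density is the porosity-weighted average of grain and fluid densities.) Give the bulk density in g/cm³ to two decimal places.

2.43 g/cm³

Porosity at depth: φ = 0.61·exp(−0.52×2.5) = 0.61×0.2725 = 0.1662
Bulk density: ρ_b = (1−φ)ρ_g + φ·ρ_f = 0.8338×2.71 + 0.1662×1.03
       = 2.259 + 0.171 = 2.431 g/cm³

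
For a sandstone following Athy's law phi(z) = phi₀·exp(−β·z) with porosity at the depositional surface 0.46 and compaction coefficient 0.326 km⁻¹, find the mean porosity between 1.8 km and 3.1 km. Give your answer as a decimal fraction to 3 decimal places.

⟨phi⟩ = (1/(z₂−z₁)) ∫ phi₀ e^(−βz) dz = phi₀·(e^(−β·z₁) − e^(−β·z₂)) / (β·(z₂−z₁))
e^(−0.326×1.8) = 0.5561; e^(−0.326×3.1) = 0.3640
⟨phi⟩ = 0.46 × (0.5561 − 0.3640) / (0.326 × 1.3) = 0.46 × 0.4533 = 0.2085

0.209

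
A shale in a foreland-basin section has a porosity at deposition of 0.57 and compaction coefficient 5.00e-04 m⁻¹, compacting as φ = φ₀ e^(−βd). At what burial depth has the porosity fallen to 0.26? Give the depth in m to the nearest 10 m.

1570 m

Working in km (1 km = 1000 m; β in km⁻¹ = β in m⁻¹ × 1000):
Invert Athy's law: d = ln(φ₀/φ) / β
d = ln(0.57/0.26) / 0.5 = ln(2.192) / 0.5 = 0.7850 / 0.5 = 1.570 km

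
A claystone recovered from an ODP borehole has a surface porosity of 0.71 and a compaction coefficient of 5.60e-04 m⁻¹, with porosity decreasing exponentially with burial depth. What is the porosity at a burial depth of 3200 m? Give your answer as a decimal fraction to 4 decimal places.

0.1183

Working in km (1 km = 1000 m; c in km⁻¹ = c in m⁻¹ × 1000):
φ = φ₀·exp(−c·z) = 0.71 × exp(−0.56 × 3.2) = 0.71 × exp(−1.792)
  = 0.71 × 0.1666 = 0.1183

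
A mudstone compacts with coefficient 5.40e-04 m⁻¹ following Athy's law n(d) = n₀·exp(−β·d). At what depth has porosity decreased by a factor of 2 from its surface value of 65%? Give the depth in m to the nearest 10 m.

1280 m

Working in km (1 km = 1000 m; β in km⁻¹ = β in m⁻¹ × 1000):
n/n₀ = 1/2 ⇒ exp(−β·d) = 1/2 ⇒ d = ln(2) / β
d = 0.6931 / 0.54 = 1.284 km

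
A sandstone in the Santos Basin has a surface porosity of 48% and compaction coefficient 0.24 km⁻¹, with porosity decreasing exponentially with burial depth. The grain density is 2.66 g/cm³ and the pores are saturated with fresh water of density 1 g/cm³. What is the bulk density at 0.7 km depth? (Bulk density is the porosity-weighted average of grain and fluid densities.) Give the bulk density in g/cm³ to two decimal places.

1.99 g/cm³

Porosity at depth: n = 0.48·exp(−0.24×0.7) = 0.48×0.8454 = 0.4058
Bulk density: ρ_b = (1−n)ρ_g + n·ρ_f = 0.5942×2.66 + 0.4058×1
       = 1.581 + 0.406 = 1.986 g/cm³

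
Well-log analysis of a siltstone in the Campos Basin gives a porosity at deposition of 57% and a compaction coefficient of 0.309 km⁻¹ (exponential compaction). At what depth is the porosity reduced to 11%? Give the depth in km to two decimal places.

Invert Athy's law: d = ln(phi₀/phi) / β
d = ln(0.57/0.11) / 0.309 = ln(5.182) / 0.309 = 1.6452 / 0.309 = 5.324 km

5.32 km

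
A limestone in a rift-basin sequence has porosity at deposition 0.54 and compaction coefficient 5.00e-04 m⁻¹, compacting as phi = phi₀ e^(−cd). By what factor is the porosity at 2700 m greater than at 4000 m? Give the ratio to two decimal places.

Working in km (1 km = 1000 m; c in km⁻¹ = c in m⁻¹ × 1000):
phi(d₁)/phi(d₂) = e^(−c·d₁)/e^(−c·d₂) = e^{c(d₂−d₁)}
= exp(0.5 × 1.3) = exp(0.65) = 1.9155

1.92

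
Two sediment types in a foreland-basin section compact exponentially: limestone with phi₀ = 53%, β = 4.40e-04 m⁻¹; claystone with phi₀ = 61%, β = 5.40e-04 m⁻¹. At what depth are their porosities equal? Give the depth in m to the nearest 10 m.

Working in km (1 km = 1000 m; β in km⁻¹ = β in m⁻¹ × 1000):
Set phi₀ₐ e^(−βₐd) = phi₀ᵦ e^(−βᵦd) ⇒ ln(phi₀ₐ/phi₀ᵦ) = (βₐ − βᵦ)·d
d = ln(0.53/0.61) / (0.44 − 0.54) = -0.1406 / -0.1 = 1.406 km

1410 m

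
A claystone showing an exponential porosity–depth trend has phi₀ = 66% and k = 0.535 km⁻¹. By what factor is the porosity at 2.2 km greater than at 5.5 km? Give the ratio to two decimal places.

phi(d₁)/phi(d₂) = e^(−k·d₁)/e^(−k·d₂) = e^{k(d₂−d₁)}
= exp(0.535 × 3.3) = exp(1.766) = 5.8445

5.84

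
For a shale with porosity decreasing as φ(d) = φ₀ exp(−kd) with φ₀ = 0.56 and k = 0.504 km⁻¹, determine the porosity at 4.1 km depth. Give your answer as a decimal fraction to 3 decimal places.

0.071

φ = φ₀·exp(−k·d) = 0.56 × exp(−0.504 × 4.1) = 0.56 × exp(−2.066)
  = 0.56 × 0.1266 = 0.0709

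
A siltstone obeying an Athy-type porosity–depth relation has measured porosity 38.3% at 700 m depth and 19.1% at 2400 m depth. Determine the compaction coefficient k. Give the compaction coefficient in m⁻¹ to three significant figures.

0.000409 m⁻¹

Working in km (1 km = 1000 m; k in km⁻¹ = k in m⁻¹ × 1000):
Athy: phi(z) = phi₀ e^(−kz) ⇒ phi₁/phi₂ = e^{k(z₂−z₁)} ⇒ k = ln(phi₁/phi₂)/(z₂−z₁)
k = ln(0.383/0.191) / (2.4 − 0.7) = ln(2.005) / 1.7 = 0.6958 / 1.7 = 0.4093 km⁻¹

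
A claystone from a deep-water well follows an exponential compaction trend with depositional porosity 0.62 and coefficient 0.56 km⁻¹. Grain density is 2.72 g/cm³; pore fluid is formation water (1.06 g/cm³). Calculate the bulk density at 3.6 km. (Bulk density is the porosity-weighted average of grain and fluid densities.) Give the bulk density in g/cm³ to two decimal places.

2.58 g/cm³

Porosity at depth: φ = 0.62·exp(−0.56×3.6) = 0.62×0.1332 = 0.0826
Bulk density: ρ_b = (1−φ)ρ_g + φ·ρ_f = 0.9174×2.72 + 0.0826×1.06
       = 2.495 + 0.088 = 2.583 g/cm³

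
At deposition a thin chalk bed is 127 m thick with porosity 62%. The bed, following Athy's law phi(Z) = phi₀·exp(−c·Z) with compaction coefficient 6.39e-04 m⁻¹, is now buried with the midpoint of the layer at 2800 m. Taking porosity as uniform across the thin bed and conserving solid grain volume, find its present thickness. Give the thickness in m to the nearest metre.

Working in km (1 km = 1000 m; c in km⁻¹ = c in m⁻¹ × 1000):
Porosity at 2.8 km: phi = 0.62·exp(−0.639×2.8) = 0.1036
Solid-volume conservation: h(1−phi) = h₀(1−phi₀) ⇒ h = h₀·(1−phi₀)/(1−phi)
h = 0.127 × (1 − 0.62)/(1 − 0.1036) = 0.127 × 0.4239 = 0.0538 km

54 m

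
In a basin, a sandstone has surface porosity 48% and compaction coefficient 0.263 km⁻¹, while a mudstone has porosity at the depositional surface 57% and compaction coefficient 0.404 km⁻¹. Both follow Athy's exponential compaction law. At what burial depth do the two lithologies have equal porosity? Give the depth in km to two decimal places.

1.22 km

Set n₀ₐ e^(−cₐz) = n₀ᵦ e^(−cᵦz) ⇒ ln(n₀ₐ/n₀ᵦ) = (cₐ − cᵦ)·z
z = ln(0.48/0.57) / (0.263 − 0.404) = -0.1719 / -0.141 = 1.219 km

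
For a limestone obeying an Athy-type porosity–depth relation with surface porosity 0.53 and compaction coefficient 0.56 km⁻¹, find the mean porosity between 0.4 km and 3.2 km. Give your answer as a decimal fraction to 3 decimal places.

⟨phi⟩ = (1/(Z₂−Z₁)) ∫ phi₀ e^(−βZ) dZ = phi₀·(e^(−β·Z₁) − e^(−β·Z₂)) / (β·(Z₂−Z₁))
e^(−0.56×0.4) = 0.7993; e^(−0.56×3.2) = 0.1666
⟨phi⟩ = 0.53 × (0.7993 − 0.1666) / (0.56 × 2.8) = 0.53 × 0.4035 = 0.2139

0.214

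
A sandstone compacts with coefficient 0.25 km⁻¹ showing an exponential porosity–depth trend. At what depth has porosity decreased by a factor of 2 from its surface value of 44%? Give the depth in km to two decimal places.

phi/phi₀ = 1/2 ⇒ exp(−β·Z) = 1/2 ⇒ Z = ln(2) / β
Z = 0.6931 / 0.25 = 2.773 km

2.77 km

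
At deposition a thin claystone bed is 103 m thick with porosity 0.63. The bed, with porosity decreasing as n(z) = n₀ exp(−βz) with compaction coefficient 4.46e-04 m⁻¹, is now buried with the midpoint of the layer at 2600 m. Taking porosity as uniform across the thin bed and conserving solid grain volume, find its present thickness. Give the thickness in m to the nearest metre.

47 m

Working in km (1 km = 1000 m; β in km⁻¹ = β in m⁻¹ × 1000):
Porosity at 2.6 km: n = 0.63·exp(−0.446×2.6) = 0.1976
Solid-volume conservation: h(1−n) = h₀(1−n₀) ⇒ h = h₀·(1−n₀)/(1−n)
h = 0.103 × (1 − 0.63)/(1 − 0.1976) = 0.103 × 0.4611 = 0.0475 km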